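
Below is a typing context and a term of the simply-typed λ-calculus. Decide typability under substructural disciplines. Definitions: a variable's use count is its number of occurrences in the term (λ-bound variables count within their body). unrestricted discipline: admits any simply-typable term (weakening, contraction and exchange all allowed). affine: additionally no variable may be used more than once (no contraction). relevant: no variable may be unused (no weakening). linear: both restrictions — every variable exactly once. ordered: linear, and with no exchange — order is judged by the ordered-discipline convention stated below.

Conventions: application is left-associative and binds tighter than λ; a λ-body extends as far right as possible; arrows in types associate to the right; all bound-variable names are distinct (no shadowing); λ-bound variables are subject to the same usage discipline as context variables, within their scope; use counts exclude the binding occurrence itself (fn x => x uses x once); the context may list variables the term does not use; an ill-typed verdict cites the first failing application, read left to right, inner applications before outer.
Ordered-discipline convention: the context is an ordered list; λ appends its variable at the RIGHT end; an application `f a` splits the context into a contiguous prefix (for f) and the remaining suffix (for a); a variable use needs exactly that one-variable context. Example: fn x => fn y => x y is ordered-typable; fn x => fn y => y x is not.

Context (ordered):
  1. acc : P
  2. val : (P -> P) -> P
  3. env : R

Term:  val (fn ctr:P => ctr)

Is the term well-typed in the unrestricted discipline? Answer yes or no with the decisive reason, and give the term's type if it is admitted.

yes — type-checks (P) and nothing is barred; term : P
variable uses: acc ×0, val ×1, env ×0, ctr [bound] ×1
uses in reading order: val, ctr
typing: well-typed — term : P
per-discipline verdicts: ordered ✗ · linear ✗ · affine ✓ · relevant ✗ · unrestricted ✓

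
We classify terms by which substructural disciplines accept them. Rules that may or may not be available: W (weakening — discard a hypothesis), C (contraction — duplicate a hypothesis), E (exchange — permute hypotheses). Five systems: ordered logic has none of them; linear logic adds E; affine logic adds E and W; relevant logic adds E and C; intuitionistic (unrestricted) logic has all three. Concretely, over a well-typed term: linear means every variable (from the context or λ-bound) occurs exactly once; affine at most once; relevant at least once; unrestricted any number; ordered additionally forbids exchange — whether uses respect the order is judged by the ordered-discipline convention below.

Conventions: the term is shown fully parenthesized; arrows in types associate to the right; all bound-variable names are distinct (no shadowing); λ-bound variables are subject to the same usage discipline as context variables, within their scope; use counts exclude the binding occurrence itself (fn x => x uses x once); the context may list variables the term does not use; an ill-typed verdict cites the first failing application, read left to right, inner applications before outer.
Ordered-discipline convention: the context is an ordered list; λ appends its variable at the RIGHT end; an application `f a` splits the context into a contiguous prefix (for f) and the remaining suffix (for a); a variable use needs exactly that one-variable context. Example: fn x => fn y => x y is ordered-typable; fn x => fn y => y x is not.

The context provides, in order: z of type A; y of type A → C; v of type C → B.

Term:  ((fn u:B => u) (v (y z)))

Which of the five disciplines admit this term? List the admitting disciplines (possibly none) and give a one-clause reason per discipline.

accepted by: linear, affine, relevant, unrestricted
counts: z: 1, y: 1, v: 1, u (λ-bound): 1
uses in reading order: u, v, y, z
typing: ✓ — B
ordered: ✗, no contiguous prefix/suffix split fits u, v, y, z
linear: ✓, each of z, y, v, u used exactly once
affine: ✓, z, y, v, u: no repeats, contraction unneeded
relevant: ✓, every one of z, y, v, u appears
unrestricted: ✓, well-typed at B; no restrictions here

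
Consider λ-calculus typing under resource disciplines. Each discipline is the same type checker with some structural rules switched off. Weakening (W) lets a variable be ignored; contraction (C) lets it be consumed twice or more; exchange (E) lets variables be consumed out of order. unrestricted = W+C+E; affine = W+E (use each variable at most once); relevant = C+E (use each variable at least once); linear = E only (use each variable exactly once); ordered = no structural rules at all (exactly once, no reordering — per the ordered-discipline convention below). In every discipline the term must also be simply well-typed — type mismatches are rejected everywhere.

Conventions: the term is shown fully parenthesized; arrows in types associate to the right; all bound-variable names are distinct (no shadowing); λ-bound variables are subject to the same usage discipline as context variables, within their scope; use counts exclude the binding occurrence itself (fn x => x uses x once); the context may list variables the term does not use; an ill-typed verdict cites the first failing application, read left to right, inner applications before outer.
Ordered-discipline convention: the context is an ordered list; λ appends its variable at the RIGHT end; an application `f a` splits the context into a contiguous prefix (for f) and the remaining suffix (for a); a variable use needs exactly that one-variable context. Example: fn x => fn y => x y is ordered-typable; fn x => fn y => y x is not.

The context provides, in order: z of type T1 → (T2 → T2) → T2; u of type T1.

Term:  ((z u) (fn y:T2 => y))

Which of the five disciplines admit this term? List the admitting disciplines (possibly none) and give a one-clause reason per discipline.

admitted by: ordered, linear, affine, relevant, unrestricted
counts: z: 1, u: 1, y (λ-bound): 1
use order (left to right): z, u, y
typing: well-typed at T2
ordered ✓ (single-use (z, u, y), ordered derivation ok)
linear ✓ (z, u, y: one use apiece)
affine ✓ (no duplicate uses among z, u, y)
relevant ✓ (none of z, u, y goes unused)
unrestricted ✓ (well-typed at T2; no restrictions here)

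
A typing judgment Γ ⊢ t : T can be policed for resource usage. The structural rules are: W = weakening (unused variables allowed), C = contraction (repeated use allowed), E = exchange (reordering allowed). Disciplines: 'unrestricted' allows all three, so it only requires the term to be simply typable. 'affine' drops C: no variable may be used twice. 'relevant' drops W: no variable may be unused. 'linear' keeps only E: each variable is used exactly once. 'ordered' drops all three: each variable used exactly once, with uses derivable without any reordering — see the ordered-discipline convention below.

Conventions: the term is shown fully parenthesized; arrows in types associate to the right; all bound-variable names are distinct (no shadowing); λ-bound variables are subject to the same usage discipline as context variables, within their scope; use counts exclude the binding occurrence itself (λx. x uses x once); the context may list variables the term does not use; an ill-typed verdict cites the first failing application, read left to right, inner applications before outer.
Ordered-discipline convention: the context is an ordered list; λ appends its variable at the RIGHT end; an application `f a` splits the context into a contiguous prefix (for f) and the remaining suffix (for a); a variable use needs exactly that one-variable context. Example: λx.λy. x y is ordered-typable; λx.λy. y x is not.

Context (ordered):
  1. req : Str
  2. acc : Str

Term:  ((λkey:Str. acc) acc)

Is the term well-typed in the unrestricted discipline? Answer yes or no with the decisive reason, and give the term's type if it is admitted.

yes — typability at Str is all that's needed; term : Str
counts: req: 0×, acc: 2×, key (bound): 0×
left-to-right use order: acc, acc
typing: well-typed — term : Str
summary: ordered ✗ | linear ✗ | affine ✗ | relevant ✗ | unrestricted ✓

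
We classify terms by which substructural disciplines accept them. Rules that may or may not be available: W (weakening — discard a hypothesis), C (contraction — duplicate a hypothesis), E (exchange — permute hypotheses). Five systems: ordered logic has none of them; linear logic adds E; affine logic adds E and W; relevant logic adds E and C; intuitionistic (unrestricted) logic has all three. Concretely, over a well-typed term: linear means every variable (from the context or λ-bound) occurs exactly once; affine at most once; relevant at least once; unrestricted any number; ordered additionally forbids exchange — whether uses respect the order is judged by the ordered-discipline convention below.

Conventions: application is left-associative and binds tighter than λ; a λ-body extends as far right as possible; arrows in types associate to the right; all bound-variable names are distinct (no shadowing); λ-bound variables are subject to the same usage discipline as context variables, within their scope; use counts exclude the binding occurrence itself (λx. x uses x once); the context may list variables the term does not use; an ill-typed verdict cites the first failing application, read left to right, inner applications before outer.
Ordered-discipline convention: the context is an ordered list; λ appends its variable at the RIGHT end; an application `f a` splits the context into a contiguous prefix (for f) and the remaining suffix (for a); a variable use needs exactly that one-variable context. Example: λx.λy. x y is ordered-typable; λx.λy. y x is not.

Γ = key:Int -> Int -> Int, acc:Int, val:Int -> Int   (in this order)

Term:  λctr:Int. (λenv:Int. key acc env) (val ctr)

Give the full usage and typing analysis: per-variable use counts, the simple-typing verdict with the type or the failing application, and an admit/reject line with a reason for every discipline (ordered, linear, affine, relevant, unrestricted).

usage: key: 1×, acc: 1×, val: 1×, ctr (bound): 1×, env (bound): 1×
left-to-right use order: key, acc, env, val, ctr
typing: ✓ — Int -> Int
ordered ✓ (key, acc, val, ctr, env once each; derivable with no W/C/E)
linear ✓ (exactly-once usage across key, acc, val, ctr, env)
affine ✓ (none of key, acc, val, ctr, env used more than once)
relevant ✓ (none of key, acc, val, ctr, env goes unused)
unrestricted ✓ (type-checks (Int -> Int) and nothing is barred)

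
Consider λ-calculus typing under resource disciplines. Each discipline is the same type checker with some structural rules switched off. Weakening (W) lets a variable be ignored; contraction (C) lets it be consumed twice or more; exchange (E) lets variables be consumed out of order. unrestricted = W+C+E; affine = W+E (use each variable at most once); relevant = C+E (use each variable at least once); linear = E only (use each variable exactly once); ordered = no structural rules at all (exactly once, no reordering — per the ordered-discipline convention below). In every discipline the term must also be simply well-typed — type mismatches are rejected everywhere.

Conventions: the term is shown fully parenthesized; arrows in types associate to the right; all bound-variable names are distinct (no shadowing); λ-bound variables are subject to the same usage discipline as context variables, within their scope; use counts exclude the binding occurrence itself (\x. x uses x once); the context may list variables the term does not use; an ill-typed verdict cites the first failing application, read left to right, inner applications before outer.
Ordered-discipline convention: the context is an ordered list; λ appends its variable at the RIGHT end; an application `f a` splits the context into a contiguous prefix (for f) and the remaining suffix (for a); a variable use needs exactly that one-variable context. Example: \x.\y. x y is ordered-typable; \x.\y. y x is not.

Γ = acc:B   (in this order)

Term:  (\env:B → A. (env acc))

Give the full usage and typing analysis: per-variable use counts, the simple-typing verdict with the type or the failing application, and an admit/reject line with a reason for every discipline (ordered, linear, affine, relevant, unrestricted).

usage: acc ×1; env [bound] ×1
order of uses: env, acc
typing: well-typed — term : (B → A) → A
ordered: ✗ — no ordered split (uses run env, acc)
linear: ✓ — acc, env: one use apiece
affine: ✓ — no duplicate uses among acc, env
relevant: ✓ — every one of acc, env appears
unrestricted: ✓ — typability at (B → A) → A is all that's needed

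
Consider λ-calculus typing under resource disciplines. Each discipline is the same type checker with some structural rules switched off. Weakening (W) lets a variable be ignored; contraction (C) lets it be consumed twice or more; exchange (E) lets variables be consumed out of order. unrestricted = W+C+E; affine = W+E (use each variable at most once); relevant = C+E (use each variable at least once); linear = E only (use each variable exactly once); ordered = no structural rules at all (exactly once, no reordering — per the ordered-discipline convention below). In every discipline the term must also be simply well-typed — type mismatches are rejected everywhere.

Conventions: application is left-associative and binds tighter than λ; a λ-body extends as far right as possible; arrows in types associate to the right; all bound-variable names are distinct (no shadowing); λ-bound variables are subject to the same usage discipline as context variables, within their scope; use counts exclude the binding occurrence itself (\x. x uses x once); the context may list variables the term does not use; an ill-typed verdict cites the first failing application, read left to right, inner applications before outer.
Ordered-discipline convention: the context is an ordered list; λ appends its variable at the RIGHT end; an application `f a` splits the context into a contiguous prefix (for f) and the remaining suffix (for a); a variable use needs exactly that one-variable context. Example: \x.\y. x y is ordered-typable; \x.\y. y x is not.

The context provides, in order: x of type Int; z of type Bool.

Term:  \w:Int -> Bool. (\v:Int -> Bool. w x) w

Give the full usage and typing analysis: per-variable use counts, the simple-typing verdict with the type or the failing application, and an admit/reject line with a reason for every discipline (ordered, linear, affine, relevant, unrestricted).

usage: x: 1; z: 0; w [bound]: 2; v [bound]: 0
order of uses: w, x, w
typing: well-typed at (Int -> Bool) -> Bool
ordered: ✗ — uses contraction: w ×2; z, v left unused
linear: ✗ — uses contraction: w ×2; z, v left unused
affine: ✗ — uses contraction: w ×2
relevant: ✗ — z, v left unused
unrestricted: ✓ — well-typed at (Int -> Bool) -> Bool; no restrictions here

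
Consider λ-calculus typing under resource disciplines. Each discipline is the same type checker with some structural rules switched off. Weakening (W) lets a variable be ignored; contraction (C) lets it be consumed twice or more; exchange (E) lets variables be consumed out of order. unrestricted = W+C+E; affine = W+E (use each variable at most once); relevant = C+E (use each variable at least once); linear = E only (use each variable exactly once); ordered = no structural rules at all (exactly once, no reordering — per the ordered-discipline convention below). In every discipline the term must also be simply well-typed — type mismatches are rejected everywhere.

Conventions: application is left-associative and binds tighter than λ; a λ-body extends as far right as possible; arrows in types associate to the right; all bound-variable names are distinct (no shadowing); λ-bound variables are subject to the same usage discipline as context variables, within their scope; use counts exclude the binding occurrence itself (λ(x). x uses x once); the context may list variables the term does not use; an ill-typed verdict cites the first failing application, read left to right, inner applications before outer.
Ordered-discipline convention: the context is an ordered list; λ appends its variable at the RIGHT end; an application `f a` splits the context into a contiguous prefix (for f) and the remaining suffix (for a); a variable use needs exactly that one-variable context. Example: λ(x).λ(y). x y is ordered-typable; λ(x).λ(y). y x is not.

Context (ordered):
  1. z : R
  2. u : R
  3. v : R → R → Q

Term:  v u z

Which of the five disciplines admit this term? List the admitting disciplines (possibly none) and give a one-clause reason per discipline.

accepted by: linear, affine, relevant, unrestricted
use counts: z: 1, u: 1, v: 1
left-to-right use order: v, u, z
typing: well-typed — term : Q
ordered: ✗, no ordered split (uses run v, u, z)
linear: ✓, each of z, u, v used exactly once
affine: ✓, at most one use each (z, u, v)
relevant: ✓, every one of z, u, v appears
unrestricted: ✓, simply typable at Q; W, C, E all held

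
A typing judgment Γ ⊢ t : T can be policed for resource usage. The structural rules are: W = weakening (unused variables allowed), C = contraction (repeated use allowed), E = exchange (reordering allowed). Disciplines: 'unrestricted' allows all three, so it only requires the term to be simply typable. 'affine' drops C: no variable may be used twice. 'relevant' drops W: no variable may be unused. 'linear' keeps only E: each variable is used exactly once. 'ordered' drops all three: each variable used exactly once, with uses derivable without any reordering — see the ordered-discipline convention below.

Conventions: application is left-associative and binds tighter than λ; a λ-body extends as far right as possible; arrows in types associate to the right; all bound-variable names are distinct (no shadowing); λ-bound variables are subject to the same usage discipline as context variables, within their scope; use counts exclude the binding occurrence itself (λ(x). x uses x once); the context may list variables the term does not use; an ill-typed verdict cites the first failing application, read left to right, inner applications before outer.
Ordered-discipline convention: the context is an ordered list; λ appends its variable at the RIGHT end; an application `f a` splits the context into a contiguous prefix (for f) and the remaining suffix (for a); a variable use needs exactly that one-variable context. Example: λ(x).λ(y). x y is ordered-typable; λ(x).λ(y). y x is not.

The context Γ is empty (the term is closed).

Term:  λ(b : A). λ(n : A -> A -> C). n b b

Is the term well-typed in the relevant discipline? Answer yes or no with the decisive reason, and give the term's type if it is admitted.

yes — none of b, n goes unused; term : A -> (A -> A -> C) -> C
counts: b [bound] ×2, n [bound] ×1
left-to-right use order: n, b, b
typing: ✓ — A -> (A -> A -> C) -> C
per-discipline verdicts: ordered ✗ | linear ✗ | affine ✗ | relevant ✓ | unrestricted ✓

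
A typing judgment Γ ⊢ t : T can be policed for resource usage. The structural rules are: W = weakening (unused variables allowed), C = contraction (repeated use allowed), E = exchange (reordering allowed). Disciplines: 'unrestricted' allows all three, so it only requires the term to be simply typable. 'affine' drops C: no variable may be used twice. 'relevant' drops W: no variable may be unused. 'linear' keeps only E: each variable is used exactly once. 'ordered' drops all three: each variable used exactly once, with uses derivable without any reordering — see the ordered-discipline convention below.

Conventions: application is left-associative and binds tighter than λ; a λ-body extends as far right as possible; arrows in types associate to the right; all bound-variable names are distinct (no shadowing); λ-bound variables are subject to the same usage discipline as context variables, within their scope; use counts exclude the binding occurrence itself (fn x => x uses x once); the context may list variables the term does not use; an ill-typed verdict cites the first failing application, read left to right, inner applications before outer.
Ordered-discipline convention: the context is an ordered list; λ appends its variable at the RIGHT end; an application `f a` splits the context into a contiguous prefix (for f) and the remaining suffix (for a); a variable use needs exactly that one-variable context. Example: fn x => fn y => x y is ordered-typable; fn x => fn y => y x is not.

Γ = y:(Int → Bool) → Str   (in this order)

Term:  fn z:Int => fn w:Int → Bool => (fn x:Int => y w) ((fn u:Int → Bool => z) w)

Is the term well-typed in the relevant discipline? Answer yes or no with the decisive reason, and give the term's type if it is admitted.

no — x, u left unused
variable uses: y: 1, z [bound]: 1, w [bound]: 2, x [bound]: 0, u [bound]: 0
uses in reading order: y, w, z, w
typing: the term checks, with type Int → (Int → Bool) → Str
per-discipline verdicts: ordered ✗ | linear ✗ | affine ✗ | relevant ✗ | unrestricted ✓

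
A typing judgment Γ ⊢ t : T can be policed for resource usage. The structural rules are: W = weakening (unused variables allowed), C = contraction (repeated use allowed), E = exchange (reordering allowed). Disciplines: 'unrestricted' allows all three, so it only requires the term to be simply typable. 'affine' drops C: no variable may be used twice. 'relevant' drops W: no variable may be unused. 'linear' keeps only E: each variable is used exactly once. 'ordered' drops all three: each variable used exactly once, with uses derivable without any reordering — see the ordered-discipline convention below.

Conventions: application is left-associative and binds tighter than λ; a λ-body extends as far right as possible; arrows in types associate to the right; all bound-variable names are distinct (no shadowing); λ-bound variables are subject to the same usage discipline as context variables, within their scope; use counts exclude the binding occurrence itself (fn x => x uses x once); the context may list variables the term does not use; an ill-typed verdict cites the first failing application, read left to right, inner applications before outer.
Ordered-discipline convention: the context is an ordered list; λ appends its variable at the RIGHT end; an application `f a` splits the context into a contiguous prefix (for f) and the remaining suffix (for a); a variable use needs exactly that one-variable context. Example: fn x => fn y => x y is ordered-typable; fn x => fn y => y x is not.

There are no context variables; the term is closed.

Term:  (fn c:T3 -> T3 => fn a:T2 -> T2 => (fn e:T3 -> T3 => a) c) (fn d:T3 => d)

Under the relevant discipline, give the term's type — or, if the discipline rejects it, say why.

not well-typed under relevant — unused: e — weakening required
counts: c (bound)=1, a (bound)=1, e (bound)=0, d (bound)=1
uses in reading order: a, c, d
typing: the term checks, with type (T2 -> T2) -> T2 -> T2
all disciplines: ordered ✗, linear ✗, affine ✓, relevant ✗, unrestricted ✓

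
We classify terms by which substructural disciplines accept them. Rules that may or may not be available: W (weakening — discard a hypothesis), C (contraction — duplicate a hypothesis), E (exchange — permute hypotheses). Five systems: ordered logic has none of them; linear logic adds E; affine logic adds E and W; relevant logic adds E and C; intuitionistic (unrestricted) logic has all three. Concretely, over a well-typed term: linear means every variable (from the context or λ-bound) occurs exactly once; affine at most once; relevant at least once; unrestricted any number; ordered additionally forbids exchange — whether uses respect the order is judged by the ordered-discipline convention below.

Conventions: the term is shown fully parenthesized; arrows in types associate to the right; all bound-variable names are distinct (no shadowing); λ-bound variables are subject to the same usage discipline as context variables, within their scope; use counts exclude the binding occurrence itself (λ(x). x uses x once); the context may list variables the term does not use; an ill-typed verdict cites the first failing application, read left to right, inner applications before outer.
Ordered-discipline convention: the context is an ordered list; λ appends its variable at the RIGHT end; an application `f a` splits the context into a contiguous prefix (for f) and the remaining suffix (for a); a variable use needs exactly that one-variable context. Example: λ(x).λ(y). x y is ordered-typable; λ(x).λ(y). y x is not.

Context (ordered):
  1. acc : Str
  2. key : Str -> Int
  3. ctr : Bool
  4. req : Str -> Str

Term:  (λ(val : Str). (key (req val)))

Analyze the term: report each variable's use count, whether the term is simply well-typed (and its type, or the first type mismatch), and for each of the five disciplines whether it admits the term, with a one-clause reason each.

variable uses: acc=0; key=1; ctr=0; req=1; val (λ-bound)=1
left-to-right use order: key, req, val
typing: ✓ — Str -> Int
ordered: ✗, acc, ctr left unused
linear: ✗, acc, ctr left unused
affine: ✓, acc, key, ctr, req, val: no repeats, contraction unneeded
relevant: ✗, acc, ctr left unused
unrestricted: ✓, type-checks (Str -> Int) and nothing is barred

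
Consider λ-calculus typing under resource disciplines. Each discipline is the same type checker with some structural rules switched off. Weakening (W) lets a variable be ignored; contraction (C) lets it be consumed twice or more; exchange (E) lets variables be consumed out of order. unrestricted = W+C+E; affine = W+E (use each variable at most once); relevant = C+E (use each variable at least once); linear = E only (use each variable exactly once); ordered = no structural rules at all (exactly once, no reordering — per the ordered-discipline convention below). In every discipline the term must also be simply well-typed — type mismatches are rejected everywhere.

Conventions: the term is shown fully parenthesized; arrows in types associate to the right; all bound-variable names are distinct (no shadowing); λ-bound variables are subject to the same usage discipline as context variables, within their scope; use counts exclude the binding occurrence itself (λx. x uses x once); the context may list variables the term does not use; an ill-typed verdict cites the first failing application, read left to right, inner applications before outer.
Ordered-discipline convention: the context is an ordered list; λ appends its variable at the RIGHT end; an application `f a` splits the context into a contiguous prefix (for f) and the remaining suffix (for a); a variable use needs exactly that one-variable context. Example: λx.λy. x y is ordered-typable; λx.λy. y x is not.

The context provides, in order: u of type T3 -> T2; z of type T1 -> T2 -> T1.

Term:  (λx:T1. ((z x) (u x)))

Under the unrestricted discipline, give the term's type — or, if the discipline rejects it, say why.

not well-typed under unrestricted — the type mismatch rejects it
usage: u=1; z=1; x [bound]=2
use order (left to right): z, x, u, x
typing: ill-typed: an argument T1 mismatches the expected T3
summary: ordered ✗; linear ✗; affine ✗; relevant ✗; unrestricted ✗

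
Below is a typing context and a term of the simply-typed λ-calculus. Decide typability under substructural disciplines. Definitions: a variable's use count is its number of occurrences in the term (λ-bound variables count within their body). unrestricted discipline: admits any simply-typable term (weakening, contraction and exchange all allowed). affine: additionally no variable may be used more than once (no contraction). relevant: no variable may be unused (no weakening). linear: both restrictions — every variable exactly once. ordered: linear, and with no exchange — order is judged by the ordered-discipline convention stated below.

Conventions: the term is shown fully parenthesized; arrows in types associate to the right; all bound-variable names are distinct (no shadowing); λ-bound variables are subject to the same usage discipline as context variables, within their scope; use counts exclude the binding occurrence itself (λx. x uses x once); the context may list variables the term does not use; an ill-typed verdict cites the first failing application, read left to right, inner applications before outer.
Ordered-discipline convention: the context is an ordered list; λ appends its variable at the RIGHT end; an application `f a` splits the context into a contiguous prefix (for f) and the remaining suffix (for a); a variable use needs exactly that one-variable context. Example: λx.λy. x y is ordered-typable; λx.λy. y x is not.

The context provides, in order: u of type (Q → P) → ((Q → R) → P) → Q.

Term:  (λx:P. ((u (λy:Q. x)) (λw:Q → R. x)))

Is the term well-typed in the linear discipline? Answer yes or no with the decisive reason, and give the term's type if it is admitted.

no — uses contraction: x ×2; needs weakening: y, w unused
variable uses: u ×1, x (λ-bound) ×2, y (λ-bound) ×0, w (λ-bound) ×0
order of uses: u, x, x
typing: the term checks, with type P → Q
per-discipline verdicts: ordered ✗, linear ✗, affine ✗, relevant ✗, unrestricted ✓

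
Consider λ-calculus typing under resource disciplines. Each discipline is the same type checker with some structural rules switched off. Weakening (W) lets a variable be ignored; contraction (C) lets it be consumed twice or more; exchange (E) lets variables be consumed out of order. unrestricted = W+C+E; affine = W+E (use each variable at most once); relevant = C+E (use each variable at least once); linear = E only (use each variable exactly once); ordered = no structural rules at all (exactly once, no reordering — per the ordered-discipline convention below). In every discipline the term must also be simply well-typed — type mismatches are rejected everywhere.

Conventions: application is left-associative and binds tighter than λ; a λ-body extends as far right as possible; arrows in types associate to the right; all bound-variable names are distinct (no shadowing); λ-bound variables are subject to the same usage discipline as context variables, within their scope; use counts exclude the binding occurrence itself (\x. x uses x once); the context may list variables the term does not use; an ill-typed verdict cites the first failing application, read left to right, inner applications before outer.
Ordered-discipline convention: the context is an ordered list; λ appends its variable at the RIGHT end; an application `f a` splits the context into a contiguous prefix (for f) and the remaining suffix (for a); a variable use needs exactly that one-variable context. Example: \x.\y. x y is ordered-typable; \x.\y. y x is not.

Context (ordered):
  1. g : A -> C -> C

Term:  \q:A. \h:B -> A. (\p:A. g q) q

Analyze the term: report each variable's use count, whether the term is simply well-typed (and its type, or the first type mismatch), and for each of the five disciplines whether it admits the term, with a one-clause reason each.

use counts: g: 1×, q (λ-bound): 2×, h (λ-bound): 0×, p (λ-bound): 0×
left-to-right use order: g, q, q
typing: ✓ — A -> (B -> A) -> C -> C
ordered ✗ (needs contraction — q ×2; unused: h, p — weakening required)
linear ✗ (needs contraction — q ×2; unused: h, p — weakening required)
affine ✗ (needs contraction — q ×2)
relevant ✗ (unused: h, p — weakening required)
unrestricted ✓ (well-typed at A -> (B -> A) -> C -> C; no restrictions here)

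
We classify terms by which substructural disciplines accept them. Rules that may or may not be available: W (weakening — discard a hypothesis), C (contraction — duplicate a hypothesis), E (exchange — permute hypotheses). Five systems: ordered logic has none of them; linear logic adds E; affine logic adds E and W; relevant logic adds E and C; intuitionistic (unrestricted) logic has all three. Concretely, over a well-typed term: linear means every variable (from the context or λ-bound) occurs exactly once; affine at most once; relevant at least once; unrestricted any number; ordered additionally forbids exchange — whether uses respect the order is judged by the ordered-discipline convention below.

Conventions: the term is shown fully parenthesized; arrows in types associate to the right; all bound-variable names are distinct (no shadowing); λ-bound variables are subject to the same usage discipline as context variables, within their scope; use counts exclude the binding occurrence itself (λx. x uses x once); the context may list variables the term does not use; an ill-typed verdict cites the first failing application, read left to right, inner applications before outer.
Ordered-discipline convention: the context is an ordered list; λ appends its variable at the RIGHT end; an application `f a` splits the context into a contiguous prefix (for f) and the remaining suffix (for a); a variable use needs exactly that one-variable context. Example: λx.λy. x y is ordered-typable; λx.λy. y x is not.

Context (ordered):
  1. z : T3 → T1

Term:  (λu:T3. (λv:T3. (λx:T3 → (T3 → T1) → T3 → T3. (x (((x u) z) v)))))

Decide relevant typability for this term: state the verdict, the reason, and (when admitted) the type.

yes — at least one use each (z, u, v, x); term : T3 → T3 → (T3 → (T3 → T1) → T3 → T3) → (T3 → T1) → T3 → T3
use counts: z: 1×, u (λ-bound): 1×, v (λ-bound): 1×, x (λ-bound): 2×
uses in reading order: x, x, u, z, v
typing: well-typed at T3 → T3 → (T3 → (T3 → T1) → T3 → T3) → (T3 → T1) → T3 → T3
summary: ordered ✗ · linear ✗ · affine ✗ · relevant ✓ · unrestricted ✓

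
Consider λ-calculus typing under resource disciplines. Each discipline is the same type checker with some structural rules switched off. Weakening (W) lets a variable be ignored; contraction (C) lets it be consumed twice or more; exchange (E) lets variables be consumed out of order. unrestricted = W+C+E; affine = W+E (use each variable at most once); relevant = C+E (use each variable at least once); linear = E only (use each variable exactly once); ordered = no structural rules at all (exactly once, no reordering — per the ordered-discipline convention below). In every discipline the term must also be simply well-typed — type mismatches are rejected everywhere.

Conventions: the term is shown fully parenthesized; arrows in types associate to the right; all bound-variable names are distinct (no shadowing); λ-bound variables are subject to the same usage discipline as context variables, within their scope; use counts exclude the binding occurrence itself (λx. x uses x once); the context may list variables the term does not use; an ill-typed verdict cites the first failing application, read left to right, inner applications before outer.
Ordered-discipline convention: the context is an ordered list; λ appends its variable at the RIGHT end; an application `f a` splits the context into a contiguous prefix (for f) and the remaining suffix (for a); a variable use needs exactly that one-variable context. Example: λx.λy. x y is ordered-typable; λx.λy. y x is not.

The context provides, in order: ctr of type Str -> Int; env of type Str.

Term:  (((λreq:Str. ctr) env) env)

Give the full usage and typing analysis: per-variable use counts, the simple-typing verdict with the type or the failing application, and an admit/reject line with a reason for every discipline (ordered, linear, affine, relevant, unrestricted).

use counts: ctr: 1, env: 2, req [bound]: 0
left-to-right use order: ctr, env, env
typing: well-typed at Int
ordered: ✗ — repeated use of env ×2; needs weakening: req unused
linear: ✗ — repeated use of env ×2; needs weakening: req unused
affine: ✗ — repeated use of env ×2
relevant: ✗ — needs weakening: req unused
unrestricted: ✓ — type-checks (Int) and nothing is barred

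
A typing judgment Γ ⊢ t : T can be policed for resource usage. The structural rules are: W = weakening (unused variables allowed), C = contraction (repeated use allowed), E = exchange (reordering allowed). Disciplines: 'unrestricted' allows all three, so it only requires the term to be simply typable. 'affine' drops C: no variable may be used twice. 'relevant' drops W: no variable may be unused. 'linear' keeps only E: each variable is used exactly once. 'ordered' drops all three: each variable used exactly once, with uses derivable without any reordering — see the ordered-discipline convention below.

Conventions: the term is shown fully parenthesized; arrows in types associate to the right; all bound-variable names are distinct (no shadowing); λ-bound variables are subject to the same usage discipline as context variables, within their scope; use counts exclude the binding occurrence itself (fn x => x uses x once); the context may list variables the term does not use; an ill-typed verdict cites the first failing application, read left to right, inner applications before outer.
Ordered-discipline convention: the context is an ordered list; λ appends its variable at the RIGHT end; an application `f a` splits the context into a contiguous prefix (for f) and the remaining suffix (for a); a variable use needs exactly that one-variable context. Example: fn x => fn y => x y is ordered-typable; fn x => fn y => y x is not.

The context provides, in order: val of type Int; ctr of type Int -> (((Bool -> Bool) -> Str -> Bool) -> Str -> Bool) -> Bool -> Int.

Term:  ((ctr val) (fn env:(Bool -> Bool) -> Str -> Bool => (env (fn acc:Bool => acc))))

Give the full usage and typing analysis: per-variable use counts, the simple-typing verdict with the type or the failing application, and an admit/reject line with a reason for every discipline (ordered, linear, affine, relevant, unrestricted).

variable uses: val: 1; ctr: 1; env (bound): 1; acc (bound): 1
left-to-right use order: ctr, val, env, acc
typing: the term checks, with type Bool -> Int
ordered ✗ (no ordered split (uses run ctr, val, env, acc))
linear ✓ (exactly-once usage across val, ctr, env, acc)
affine ✓ (val, ctr, env, acc: no repeats, contraction unneeded)
relevant ✓ (every one of val, ctr, env, acc appears)
unrestricted ✓ (type-checks (Bool -> Int) and nothing is barred)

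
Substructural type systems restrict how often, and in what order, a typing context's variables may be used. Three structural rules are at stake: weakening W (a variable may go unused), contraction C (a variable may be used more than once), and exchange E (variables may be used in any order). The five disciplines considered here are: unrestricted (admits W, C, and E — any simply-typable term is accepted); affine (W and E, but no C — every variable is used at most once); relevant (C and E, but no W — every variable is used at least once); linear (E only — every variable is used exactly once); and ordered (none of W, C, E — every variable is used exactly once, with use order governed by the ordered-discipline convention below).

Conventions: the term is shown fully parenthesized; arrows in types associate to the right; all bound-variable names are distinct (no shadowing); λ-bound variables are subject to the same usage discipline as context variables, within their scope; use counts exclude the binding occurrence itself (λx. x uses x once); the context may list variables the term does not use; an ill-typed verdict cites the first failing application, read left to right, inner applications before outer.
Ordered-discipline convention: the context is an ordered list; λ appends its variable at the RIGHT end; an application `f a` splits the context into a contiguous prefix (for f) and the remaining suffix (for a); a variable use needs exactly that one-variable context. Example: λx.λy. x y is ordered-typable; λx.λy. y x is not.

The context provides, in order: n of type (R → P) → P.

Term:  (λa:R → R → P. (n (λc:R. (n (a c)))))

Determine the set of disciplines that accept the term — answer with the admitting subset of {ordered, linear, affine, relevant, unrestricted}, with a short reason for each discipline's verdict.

admitting disciplines: relevant, unrestricted
variable uses: n: 2×, a (λ-bound): 1×, c (λ-bound): 1×
order of uses: n, n, a, c
typing: well-typed — term : (R → R → P) → P
ordered ✗ (repeated use of n ×2)
linear ✗ (repeated use of n ×2)
affine ✗ (repeated use of n ×2)
relevant ✓ (n, a, c: all used, weakening unneeded)
unrestricted ✓ (well-typed at (R → R → P) → P; no restrictions here)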